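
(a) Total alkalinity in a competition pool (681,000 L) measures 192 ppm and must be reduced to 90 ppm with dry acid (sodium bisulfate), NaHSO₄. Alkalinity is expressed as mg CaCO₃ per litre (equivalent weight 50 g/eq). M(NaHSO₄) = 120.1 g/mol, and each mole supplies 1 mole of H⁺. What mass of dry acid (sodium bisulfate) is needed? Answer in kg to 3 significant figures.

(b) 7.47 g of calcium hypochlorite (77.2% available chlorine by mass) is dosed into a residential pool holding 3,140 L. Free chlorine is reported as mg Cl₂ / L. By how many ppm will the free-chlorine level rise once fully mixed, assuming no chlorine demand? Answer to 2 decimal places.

(a) 167 kg; (b) 1.84 ppm

(a) Alkalinity to neutralize: (192 − 90) = 102 mg/L as CaCO₃ × 681,000 L = 69,460 g as CaCO₃.
(a) Equivalents of H⁺ required: 69,460 ÷ 50 g/eq = 1389 eq = 1389 mol NaHSO₄.
(a) Mass of NaHSO₄: 1389 × 120.1 = 166,800 g.

(b) Available chlorine delivered: 7.47 g × 0.772 = 5.767 g as Cl₂.
(b) Concentration rise: 5.767 g / 3,140 L = 1.837 mg/L = 1.84 ppm.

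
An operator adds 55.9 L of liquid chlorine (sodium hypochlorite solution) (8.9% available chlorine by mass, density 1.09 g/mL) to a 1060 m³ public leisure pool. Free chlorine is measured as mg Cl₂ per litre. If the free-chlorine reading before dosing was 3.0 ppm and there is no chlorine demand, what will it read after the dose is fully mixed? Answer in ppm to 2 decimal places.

Volume: 1060 m³ = 1,060,000 L.
Mass of solution: 55.9 L × 1000 mL/L × 1.09 g/mL = 60,930 g.
Available chlorine delivered: 60,930 g × 0.089 = 5423 g as Cl₂.
Concentration rise: 5423 g / 1,060,000 L = 5.116 mg/L = 5.12 ppm.
Final FC: 3.0 + 5.12 = 8.12 ppm.

8.12 ppm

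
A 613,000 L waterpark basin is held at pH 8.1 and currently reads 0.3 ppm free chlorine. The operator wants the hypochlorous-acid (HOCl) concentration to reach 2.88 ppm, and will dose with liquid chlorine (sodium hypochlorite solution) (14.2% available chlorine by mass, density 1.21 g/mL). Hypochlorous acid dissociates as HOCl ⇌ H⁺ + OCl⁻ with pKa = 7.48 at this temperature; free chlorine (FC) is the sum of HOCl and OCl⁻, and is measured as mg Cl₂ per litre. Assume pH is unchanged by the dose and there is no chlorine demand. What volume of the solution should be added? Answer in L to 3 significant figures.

52.0 L

[OCl⁻]/[HOCl] = 10^(pH − pKa) = 10^(8.1 − 7.48) = 4.169; fraction as HOCl = 1/(1 + 4.169) = 0.1935.
Free chlorine required for 2.88 ppm HOCl: 2.88 / 0.1935 = 14.89 ppm.
FC to add: 14.89 − 0.3 = 14.59 mg/L as Cl₂.
Cl₂ equivalent: 14.59 mg/L × 613,000 L = 8941 g.
Product at 14.2% available Cl: 8941 / 0.142 = 62,970 g.
Volume: 62,970 g ÷ 1.21 g/mL = 52,040 mL.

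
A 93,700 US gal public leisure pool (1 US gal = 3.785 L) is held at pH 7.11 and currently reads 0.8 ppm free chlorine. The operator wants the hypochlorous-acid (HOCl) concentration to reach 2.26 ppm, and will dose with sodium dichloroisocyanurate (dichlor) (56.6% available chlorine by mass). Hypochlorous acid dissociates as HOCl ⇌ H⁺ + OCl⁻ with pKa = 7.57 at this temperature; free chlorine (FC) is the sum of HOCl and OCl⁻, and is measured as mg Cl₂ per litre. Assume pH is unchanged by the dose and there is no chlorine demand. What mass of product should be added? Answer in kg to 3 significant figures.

1.41 kg

Volume: 93,700 US gal × 3.785 L/gal = 354,654 L.
[OCl⁻]/[HOCl] = 10^(pH − pKa) = 10^(7.11 − 7.57) = 0.3467; fraction as HOCl = 1/(1 + 0.3467) = 0.7425.
Free chlorine required for 2.26 ppm HOCl: 2.26 / 0.7425 = 3.044 ppm.
FC to add: 3.044 − 0.8 = 2.244 mg/L as Cl₂.
Cl₂ equivalent: 2.244 mg/L × 354,654 L = 795.7 g.
Product at 56.6% available Cl: 795.7 / 0.566 = 1406 g.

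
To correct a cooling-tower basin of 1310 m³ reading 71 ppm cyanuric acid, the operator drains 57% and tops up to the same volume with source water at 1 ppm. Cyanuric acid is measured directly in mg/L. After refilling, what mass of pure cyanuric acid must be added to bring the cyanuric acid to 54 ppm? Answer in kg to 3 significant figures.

Volume: 1310 m³ = 1,310,000 L.
After draining 57% and refilling: 71 × 0.43 + 1 × 0.57 = 31.1 ppm.
Deficit to target: 54 − 31.1 = 22.9 mg/L.
Mass: 22.9 mg/L × 1,310,000 L = 30,000 g cyanuric acid.

30.0 kg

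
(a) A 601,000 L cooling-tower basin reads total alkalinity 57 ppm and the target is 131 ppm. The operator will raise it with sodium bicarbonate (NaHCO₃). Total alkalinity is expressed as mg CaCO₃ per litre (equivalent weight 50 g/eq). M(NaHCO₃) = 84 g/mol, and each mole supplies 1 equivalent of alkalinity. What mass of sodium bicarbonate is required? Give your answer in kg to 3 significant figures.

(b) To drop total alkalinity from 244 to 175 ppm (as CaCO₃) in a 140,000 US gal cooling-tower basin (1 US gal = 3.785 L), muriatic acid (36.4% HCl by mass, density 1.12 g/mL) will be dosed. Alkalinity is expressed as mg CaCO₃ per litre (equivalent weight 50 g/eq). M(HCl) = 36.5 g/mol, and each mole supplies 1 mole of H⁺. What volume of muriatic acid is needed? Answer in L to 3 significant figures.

(a) Alkalinity to add: (131 − 57) = 74 mg/L as CaCO₃ × 601,000 L = 44,470 g as CaCO₃.
(a) Equivalents: 44,470 g ÷ 50 g/eq = 889.5 eq.
(a) NaHCO₃ supplies 1 eq per mole → 889.5 mol.
(a) Mass: 889.5 mol × 84 g/mol = 74,720 g.

(b) Volume: 140,000 US gal × 3.785 L/gal = 529,900 L.
(b) Alkalinity to neutralize: (244 − 175) = 69 mg/L as CaCO₃ × 529,900 L = 36,560 g as CaCO₃.
(b) Equivalents of H⁺ required: 36,560 ÷ 50 g/eq = 731.3 eq = 731.3 mol HCl.
(b) Mass of HCl: 731.3 × 36.5 = 26,690 g.
(b) Mass of 36.4% solution: 26,690 / 0.364 = 73,330 g.
(b) Volume: 73,330 g ÷ 1.12 g/mL = 65,470 mL.

(a) 74.7 kg; (b) 65.5 L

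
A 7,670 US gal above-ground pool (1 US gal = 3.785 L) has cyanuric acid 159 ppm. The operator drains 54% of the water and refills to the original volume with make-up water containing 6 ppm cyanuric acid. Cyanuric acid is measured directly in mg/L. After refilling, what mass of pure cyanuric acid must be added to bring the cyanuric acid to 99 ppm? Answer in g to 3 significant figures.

Volume: 7,670 US gal × 3.785 L/gal = 29,031 L.
After draining 54% and refilling: 159 × 0.46 + 6 × 0.54 = 76.38 ppm.
Deficit to target: 99 − 76.38 = 22.62 mg/L.
Mass: 22.62 mg/L × 29,031 L = 656.7 g cyanuric acid.

657 g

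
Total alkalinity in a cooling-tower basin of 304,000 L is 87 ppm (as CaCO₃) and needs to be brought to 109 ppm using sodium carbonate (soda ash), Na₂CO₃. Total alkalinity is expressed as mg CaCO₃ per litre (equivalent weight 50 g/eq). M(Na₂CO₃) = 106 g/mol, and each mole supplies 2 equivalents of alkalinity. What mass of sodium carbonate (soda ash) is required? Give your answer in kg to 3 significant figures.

Alkalinity to add: (109 − 87) = 22 mg/L as CaCO₃ × 304,000 L = 6688 g as CaCO₃.
Equivalents: 6688 g ÷ 50 g/eq = 133.8 eq.
Each mole of Na₂CO₃ supplies 2 eq, so 133.8 / 2 = 66.88 mol.
Mass: 66.88 mol × 106 g/mol = 7089 g.

7.09 kg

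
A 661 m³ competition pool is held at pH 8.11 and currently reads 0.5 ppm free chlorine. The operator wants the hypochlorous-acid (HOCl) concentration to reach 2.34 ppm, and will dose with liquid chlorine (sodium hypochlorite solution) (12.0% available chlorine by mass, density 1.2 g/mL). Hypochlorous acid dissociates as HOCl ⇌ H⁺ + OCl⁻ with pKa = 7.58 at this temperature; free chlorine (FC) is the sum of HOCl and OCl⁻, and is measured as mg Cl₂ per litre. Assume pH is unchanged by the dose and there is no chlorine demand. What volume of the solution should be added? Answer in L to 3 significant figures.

Volume: 661 m³ = 661,000 L.
[OCl⁻]/[HOCl] = 10^(pH − pKa) = 10^(8.11 − 7.58) = 3.388; fraction as HOCl = 1/(1 + 3.388) = 0.2279.
Free chlorine required for 2.34 ppm HOCl: 2.34 / 0.2279 = 10.27 ppm.
FC to add: 10.27 − 0.5 = 9.769 mg/L as Cl₂.
Cl₂ equivalent: 9.769 mg/L × 661,000 L = 6457 g.
Product at 12.0% available Cl: 6457 / 0.12 = 53,810 g.
Volume: 53,810 g ÷ 1.2 g/mL = 44,840 mL.

44.8 L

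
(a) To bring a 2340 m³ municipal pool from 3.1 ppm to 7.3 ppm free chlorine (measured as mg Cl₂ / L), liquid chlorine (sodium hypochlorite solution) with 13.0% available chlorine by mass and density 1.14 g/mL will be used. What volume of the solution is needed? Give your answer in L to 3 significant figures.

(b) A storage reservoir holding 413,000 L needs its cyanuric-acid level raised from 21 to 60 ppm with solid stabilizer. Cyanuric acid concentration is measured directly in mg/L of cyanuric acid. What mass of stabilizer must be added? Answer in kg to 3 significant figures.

(a) 66.3 L; (b) 16.1 kg

(a) Volume: 2340 m³ = 2,340,000 L.
(a) Chlorine deficit: 7.3 − 3.1 = 4.2 ppm = 4.2 mg/L as Cl₂.
(a) Cl₂ equivalent needed: 4.2 mg/L × 2,340,000 L = 9,828,000 mg = 9828 g.
(a) Product at 13.0% available chlorine: 9828 / 0.13 = 75,600 g.
(a) Volume at density 1.14 g/mL: 75,600 g ÷ 1.14 g/mL = 66,320 mL.

(b) CYA to add: (60 − 21) = 39 mg/L × 413,000 L = 16,110 g cyanuric acid.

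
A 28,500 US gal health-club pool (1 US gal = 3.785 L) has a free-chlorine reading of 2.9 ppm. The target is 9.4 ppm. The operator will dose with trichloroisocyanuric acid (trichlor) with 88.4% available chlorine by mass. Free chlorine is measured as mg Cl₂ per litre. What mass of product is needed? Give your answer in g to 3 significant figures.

Volume: 28,500 US gal × 3.785 L/gal = 107,872 L.
Chlorine deficit: 9.4 − 2.9 = 6.5 ppm = 6.5 mg/L as Cl₂.
Cl₂ equivalent needed: 6.5 mg/L × 107,872 L = 701,200 mg = 701.2 g.
Product at 88.4% available chlorine: 701.2 / 0.884 = 793.2 g.

793 g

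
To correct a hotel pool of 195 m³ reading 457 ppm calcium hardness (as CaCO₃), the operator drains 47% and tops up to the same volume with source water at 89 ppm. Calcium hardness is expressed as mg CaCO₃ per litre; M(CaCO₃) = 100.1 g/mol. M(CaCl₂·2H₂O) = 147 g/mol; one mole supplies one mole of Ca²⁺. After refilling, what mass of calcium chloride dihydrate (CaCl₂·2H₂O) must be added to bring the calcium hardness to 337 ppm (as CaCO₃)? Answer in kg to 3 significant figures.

15.2 kg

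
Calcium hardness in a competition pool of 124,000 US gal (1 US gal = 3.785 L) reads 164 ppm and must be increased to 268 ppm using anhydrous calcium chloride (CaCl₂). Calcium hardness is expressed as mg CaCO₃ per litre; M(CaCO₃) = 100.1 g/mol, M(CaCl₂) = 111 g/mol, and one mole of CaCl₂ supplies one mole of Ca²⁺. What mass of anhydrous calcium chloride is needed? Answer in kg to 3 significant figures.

Volume: 124,000 US gal × 3.785 L/gal = 469,340 L.
Hardness to add: (268 − 164) = 104 mg/L as CaCO₃ × 469,340 L = 48,810 g as CaCO₃.
Moles of Ca²⁺ (1 mol Ca²⁺ ≡ 1 mol CaCO₃): 48,810 / 100.1 g/mol = 487.6 mol.
Mass of CaCl₂: 487.6 × 111 = 54,130 g.

54.1 kg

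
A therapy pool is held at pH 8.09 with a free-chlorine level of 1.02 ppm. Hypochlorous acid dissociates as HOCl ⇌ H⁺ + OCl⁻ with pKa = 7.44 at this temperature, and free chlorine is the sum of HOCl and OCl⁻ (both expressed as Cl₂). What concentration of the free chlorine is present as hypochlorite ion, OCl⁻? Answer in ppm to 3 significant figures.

0.833 ppm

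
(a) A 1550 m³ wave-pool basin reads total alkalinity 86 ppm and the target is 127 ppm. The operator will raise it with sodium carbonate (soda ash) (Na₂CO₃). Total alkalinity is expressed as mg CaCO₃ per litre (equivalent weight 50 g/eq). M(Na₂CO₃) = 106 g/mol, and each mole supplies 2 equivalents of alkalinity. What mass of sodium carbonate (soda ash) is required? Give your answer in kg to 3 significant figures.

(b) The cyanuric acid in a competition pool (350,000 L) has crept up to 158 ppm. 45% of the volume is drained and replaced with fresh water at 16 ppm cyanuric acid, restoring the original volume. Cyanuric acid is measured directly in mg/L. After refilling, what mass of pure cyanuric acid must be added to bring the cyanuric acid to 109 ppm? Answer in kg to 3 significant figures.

(a) 67.4 kg; (b) 5.21 kg

(a) Volume: 1550 m³ = 1,550,000 L.
(a) Alkalinity to add: (127 − 86) = 41 mg/L as CaCO₃ × 1,550,000 L = 63,550 g as CaCO₃.
(a) Equivalents: 63,550 g ÷ 50 g/eq = 1271 eq.
(a) Each mole of Na₂CO₃ supplies 2 eq, so 1271 / 2 = 635.5 mol.
(a) Mass: 635.5 mol × 106 g/mol = 67,360 g.

(b) After draining 45% and refilling: 158 × 0.55 + 16 × 0.45 = 94.1 ppm.
(b) Deficit to target: 109 − 94.1 = 14.9 mg/L.
(b) Mass: 14.9 mg/L × 350,000 L = 5215 g cyanuric acid.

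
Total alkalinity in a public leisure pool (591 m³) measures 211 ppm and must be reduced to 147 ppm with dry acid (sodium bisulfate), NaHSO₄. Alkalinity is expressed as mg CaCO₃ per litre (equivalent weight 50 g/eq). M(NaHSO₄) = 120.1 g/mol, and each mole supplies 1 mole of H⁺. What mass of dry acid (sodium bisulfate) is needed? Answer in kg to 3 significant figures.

Volume: 591 m³ = 591,000 L.
Alkalinity to neutralize: (211 − 147) = 64 mg/L as CaCO₃ × 591,000 L = 37,820 g as CaCO₃.
Equivalents of H⁺ required: 37,820 ÷ 50 g/eq = 756.5 eq = 756.5 mol NaHSO₄.
Mass of NaHSO₄: 756.5 × 120.1 = 90,850 g.

90.9 kg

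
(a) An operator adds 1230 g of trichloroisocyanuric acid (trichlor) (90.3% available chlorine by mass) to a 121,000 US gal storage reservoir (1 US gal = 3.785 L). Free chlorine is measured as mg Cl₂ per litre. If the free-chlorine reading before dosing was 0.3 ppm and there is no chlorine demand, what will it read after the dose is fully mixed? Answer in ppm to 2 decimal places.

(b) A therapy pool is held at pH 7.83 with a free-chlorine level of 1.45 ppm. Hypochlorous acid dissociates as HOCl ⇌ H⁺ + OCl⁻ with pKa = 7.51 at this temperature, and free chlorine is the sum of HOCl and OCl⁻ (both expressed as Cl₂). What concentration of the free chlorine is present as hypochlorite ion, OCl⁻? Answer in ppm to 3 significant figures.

(a) 2.73 ppm; (b) 0.981 ppm

(a) Volume: 121,000 US gal × 3.785 L/gal = 457,985 L.
(a) Available chlorine delivered: 1230 g × 0.903 = 1111 g as Cl₂.
(a) Concentration rise: 1111 g / 457,985 L = 2.425 mg/L = 2.43 ppm.
(a) Final FC: 0.3 + 2.43 = 2.73 ppm.

(b) [OCl⁻]/[HOCl] = 10^(pH − pKa) = 10^(7.83 − 7.51) = 10^0.32 = 2.089.
(b) Fraction as HOCl = 1 / (1 + 2.089) = 0.3237.
(b) OCl⁻ = (1 − 0.3237) × 1.45 ppm = 0.9806 ppm.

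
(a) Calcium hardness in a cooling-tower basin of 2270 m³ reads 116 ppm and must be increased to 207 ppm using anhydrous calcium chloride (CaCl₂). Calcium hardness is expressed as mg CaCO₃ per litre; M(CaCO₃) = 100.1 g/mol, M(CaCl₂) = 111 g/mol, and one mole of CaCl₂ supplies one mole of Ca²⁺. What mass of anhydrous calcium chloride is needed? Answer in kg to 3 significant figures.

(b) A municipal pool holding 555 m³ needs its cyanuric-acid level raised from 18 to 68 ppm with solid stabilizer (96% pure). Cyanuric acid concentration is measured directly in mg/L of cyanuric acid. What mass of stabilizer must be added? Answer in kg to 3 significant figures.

(a) 229 kg; (b) 28.9 kg

(a) Volume: 2270 m³ = 2,270,000 L.
(a) Hardness to add: (207 − 116) = 91 mg/L as CaCO₃ × 2,270,000 L = 206,600 g as CaCO₃.
(a) Moles of Ca²⁺ (1 mol Ca²⁺ ≡ 1 mol CaCO₃): 206,600 / 100.1 g/mol = 2064 mol.
(a) Mass of CaCl₂: 2064 × 111 = 229,100 g.

(b) Volume: 555 m³ = 555,000 L.
(b) CYA to add: (68 − 18) = 50 mg/L × 555,000 L = 27,750 g cyanuric acid.
(b) At 96% purity: 27,750 / 0.96 = 28,910 g product.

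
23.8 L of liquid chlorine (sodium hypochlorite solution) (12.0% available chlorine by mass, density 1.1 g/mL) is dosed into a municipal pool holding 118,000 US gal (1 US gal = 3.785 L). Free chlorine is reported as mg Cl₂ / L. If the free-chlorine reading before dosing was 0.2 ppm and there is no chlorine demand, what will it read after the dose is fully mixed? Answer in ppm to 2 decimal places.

7.23 ppm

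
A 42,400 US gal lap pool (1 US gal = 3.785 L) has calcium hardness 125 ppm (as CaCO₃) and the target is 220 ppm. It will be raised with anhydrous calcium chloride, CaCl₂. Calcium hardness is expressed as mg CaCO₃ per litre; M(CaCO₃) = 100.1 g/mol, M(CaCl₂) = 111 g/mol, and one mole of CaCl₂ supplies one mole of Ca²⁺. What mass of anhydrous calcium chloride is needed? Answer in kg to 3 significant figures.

16.9 kg

Volume: 42,400 US gal × 3.785 L/gal = 160,484 L.
Hardness to add: (220 − 125) = 95 mg/L as CaCO₃ × 160,484 L = 15,250 g as CaCO₃.
Moles of Ca²⁺ (1 mol Ca²⁺ ≡ 1 mol CaCO₃): 15,250 / 100.1 g/mol = 152.3 mol.
Mass of CaCl₂: 152.3 × 111 = 16,910 g.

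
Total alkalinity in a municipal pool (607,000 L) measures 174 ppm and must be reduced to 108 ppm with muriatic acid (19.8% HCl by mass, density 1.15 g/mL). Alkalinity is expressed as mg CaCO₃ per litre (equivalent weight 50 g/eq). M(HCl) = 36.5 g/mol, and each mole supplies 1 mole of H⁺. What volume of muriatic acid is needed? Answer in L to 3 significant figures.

Alkalinity to neutralize: (174 − 108) = 66 mg/L as CaCO₃ × 607,000 L = 40,060 g as CaCO₃.
Equivalents of H⁺ required: 40,060 ÷ 50 g/eq = 801.2 eq = 801.2 mol HCl.
Mass of HCl: 801.2 × 36.5 = 29,250 g.
Mass of 19.8% solution: 29,250 / 0.198 = 147,700 g.
Volume: 147,700 g ÷ 1.15 g/mL = 128,400 mL.

128 L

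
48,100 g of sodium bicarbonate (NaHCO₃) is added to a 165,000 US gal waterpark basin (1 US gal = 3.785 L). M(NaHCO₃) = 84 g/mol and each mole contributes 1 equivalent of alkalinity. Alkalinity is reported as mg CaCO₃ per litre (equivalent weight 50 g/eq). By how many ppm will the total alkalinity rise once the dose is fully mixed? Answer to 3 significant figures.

Volume: 165,000 US gal × 3.785 L/gal = 624,525 L.
Moles of NaHCO₃: 48,100 g ÷ 84 g/mol = 572.6 mol → 572.6 eq of alkalinity.
As CaCO₃: 572.6 eq × 50 g/eq = 28,630 g.
Rise: 28,630 g / 624,525 L × 1000 = 45.84 mg/L.

45.8 ppm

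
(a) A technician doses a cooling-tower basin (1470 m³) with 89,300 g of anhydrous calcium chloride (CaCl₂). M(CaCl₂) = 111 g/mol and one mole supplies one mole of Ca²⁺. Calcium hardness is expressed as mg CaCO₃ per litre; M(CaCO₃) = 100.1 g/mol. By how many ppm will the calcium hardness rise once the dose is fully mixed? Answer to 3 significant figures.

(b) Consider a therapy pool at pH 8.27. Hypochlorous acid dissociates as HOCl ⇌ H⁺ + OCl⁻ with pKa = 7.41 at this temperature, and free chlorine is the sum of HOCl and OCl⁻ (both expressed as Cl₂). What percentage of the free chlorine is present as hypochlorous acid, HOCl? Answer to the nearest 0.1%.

(a) Volume: 1470 m³ = 1,470,000 L.
(a) Moles of Ca²⁺: 89,300 g ÷ 111 g/mol = 804.5 mol.
(a) As CaCO₃: 804.5 mol × 100.1 g/mol = 80,530 g.
(a) Rise: 80,530 g / 1,470,000 L × 1000 = 54.78 mg/L.

(b) [OCl⁻]/[HOCl] = 10^(pH − pKa) = 10^(8.27 − 7.41) = 10^0.86 = 7.244.
(b) Fraction as HOCl = 1 / (1 + 7.244) = 0.1213.

(a) 54.8 ppm; (b) 12.1%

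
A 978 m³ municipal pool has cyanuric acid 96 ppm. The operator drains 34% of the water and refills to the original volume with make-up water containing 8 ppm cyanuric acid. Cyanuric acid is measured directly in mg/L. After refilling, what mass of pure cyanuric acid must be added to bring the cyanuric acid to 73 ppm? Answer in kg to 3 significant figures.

6.77 kg

Volume: 978 m³ = 978,000 L.
After draining 34% and refilling: 96 × 0.66 + 8 × 0.34 = 66.08 ppm.
Deficit to target: 73 − 66.08 = 6.92 mg/L.
Mass: 6.92 mg/L × 978,000 L = 6768 g cyanuric acid.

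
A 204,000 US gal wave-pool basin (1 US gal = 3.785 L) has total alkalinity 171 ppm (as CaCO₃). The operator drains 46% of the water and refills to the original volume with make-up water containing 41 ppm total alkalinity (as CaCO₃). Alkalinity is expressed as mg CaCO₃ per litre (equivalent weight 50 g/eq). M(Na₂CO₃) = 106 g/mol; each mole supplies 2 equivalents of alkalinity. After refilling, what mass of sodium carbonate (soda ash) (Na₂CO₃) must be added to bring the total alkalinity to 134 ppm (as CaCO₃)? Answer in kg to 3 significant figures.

Volume: 204,000 US gal × 3.785 L/gal = 772,140 L.
After draining 46% and refilling: 171 × 0.54 + 41 × 0.46 = 111.2 ppm.
Deficit to target: 134 − 111.2 = 22.8 mg/L.
As CaCO₃: 22.8 mg/L × 772,140 L = 17,600 g; ÷ 50 g/eq ÷ 2 = 176 mol Na₂CO₃.
Mass: 176 × 106 = 18,660 g.

18.7 kg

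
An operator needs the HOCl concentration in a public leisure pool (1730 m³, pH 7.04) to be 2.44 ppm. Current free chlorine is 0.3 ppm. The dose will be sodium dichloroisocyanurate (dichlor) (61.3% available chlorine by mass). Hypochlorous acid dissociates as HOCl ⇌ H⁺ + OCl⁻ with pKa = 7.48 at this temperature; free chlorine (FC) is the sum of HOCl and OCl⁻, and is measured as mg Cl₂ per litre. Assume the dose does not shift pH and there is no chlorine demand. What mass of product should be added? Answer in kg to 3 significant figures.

8.54 kg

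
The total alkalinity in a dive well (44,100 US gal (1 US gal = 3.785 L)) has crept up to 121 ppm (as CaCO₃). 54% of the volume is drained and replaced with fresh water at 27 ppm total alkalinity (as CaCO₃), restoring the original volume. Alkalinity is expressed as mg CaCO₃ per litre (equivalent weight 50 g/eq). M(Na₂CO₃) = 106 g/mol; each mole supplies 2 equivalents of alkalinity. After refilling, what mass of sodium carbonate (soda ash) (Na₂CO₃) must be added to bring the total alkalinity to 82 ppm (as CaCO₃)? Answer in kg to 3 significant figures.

2.08 kg

Volume: 44,100 US gal × 3.785 L/gal = 166,918 L.
After draining 54% and refilling: 121 × 0.46 + 27 × 0.54 = 70.24 ppm.
Deficit to target: 82 − 70.24 = 11.76 mg/L.
As CaCO₃: 11.76 mg/L × 166,918 L = 1963 g; ÷ 50 g/eq ÷ 2 = 19.63 mol Na₂CO₃.
Mass: 19.63 × 106 = 2081 g.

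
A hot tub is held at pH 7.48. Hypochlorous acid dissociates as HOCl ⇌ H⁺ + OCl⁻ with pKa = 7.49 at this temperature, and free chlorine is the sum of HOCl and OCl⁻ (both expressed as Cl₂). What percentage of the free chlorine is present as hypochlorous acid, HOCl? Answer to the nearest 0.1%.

50.6%

[OCl⁻]/[HOCl] = 10^(pH − pKa) = 10^(7.48 − 7.49) = 10^-0.01 = 0.9772.
Fraction as HOCl = 1 / (1 + 0.9772) = 0.5058.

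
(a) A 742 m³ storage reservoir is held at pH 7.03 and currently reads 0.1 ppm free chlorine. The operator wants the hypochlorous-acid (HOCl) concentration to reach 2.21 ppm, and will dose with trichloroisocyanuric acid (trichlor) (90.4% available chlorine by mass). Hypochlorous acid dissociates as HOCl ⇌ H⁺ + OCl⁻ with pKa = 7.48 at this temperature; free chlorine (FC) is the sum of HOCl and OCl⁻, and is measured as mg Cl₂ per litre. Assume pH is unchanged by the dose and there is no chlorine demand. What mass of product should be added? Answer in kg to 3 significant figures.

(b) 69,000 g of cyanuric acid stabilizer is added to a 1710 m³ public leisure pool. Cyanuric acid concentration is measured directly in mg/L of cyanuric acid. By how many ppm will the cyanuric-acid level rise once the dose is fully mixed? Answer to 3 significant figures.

(a) Volume: 742 m³ = 742,000 L.
(a) [OCl⁻]/[HOCl] = 10^(pH − pKa) = 10^(7.03 − 7.48) = 0.3548; fraction as HOCl = 1/(1 + 0.3548) = 0.7381.
(a) Free chlorine required for 2.21 ppm HOCl: 2.21 / 0.7381 = 2.994 ppm.
(a) FC to add: 2.994 − 0.1 = 2.894 mg/L as Cl₂.
(a) Cl₂ equivalent: 2.894 mg/L × 742,000 L = 2147 g.
(a) Product at 90.4% available Cl: 2147 / 0.904 = 2375 g.

(b) Volume: 1710 m³ = 1,710,000 L.
(b) Rise: 69,000 g / 1,710,000 L × 1000 = 40.35 mg/L.

(a) 2.38 kg; (b) 40.4 ppm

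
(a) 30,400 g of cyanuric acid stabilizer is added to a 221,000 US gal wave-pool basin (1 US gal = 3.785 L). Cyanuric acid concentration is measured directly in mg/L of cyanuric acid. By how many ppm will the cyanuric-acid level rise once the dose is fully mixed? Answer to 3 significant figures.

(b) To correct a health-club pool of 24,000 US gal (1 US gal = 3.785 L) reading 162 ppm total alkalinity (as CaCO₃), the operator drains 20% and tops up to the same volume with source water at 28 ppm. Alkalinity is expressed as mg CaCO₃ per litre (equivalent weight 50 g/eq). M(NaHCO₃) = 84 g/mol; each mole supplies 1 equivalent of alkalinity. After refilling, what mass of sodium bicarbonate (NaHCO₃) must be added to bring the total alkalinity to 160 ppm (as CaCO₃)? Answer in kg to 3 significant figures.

(a) Volume: 221,000 US gal × 3.785 L/gal = 836,485 L.
(a) Rise: 30,400 g / 836,485 L × 1000 = 36.34 mg/L.

(b) Volume: 24,000 US gal × 3.785 L/gal = 90,840 L.
(b) After draining 20% and refilling: 162 × 0.80 + 28 × 0.20 = 135.2 ppm.
(b) Deficit to target: 160 − 135.2 = 24.8 mg/L.
(b) As CaCO₃: 24.8 mg/L × 90,840 L = 2253 g; ÷ 50 g/eq ÷ 1 = 45.06 mol NaHCO₃.
(b) Mass: 45.06 × 84 = 3785 g.

(a) 36.3 ppm; (b) 3.78 kg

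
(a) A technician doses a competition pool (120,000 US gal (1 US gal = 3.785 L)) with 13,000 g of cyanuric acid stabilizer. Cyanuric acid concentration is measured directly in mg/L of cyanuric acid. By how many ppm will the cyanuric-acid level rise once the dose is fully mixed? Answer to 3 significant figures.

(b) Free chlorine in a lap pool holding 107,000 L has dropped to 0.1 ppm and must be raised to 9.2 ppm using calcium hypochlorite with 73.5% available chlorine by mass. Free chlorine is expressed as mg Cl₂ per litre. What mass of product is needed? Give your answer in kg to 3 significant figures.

(a) 28.6 ppm; (b) 1.32 kg

(a) Volume: 120,000 US gal × 3.785 L/gal = 454,200 L.
(a) Rise: 13,000 g / 454,200 L × 1000 = 28.62 mg/L.

(b) Chlorine deficit: 9.2 − 0.1 = 9.1 ppm = 9.1 mg/L as Cl₂.
(b) Cl₂ equivalent needed: 9.1 mg/L × 107,000 L = 973,700 mg = 973.7 g.
(b) Product at 73.5% available chlorine: 973.7 / 0.735 = 1325 g.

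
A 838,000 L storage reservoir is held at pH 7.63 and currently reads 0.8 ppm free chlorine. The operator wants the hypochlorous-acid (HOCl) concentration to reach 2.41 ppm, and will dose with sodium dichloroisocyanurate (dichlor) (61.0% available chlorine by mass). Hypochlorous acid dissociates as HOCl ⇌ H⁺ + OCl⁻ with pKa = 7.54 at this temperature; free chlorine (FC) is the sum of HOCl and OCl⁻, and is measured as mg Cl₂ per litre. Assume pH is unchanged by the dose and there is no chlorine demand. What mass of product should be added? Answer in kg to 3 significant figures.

[OCl⁻]/[HOCl] = 10^(pH − pKa) = 10^(7.63 − 7.54) = 1.23; fraction as HOCl = 1/(1 + 1.23) = 0.4484.
Free chlorine required for 2.41 ppm HOCl: 2.41 / 0.4484 = 5.375 ppm.
FC to add: 5.375 − 0.8 = 4.575 mg/L as Cl₂.
Cl₂ equivalent: 4.575 mg/L × 838,000 L = 3834 g.
Product at 61.0% available Cl: 3834 / 0.61 = 6285 g.

6.28 kg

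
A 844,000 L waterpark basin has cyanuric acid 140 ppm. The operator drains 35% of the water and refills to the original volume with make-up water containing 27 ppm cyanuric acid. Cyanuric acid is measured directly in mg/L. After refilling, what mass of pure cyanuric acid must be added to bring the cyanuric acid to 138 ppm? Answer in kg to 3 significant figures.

After draining 35% and refilling: 140 × 0.65 + 27 × 0.35 = 100.45 ppm.
Deficit to target: 138 − 100.45 = 37.55 mg/L.
Mass: 37.55 mg/L × 844,000 L = 31,690 g cyanuric acid.

31.7 kg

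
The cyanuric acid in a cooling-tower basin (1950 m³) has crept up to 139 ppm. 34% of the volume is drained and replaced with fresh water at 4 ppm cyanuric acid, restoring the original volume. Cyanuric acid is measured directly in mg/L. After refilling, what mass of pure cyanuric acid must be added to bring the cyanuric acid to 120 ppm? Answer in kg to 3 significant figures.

52.5 kg

Volume: 1950 m³ = 1,950,000 L.
After draining 34% and refilling: 139 × 0.66 + 4 × 0.34 = 93.1 ppm.
Deficit to target: 120 − 93.1 = 26.9 mg/L.
Mass: 26.9 mg/L × 1,950,000 L = 52,460 g cyanuric acid.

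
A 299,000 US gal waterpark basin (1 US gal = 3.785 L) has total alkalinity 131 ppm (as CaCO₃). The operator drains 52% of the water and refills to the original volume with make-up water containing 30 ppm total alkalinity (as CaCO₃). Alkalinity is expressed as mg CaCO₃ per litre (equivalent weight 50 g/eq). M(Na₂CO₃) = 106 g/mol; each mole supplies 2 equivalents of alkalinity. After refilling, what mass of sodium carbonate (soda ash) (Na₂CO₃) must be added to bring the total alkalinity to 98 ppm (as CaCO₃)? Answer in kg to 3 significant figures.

Volume: 299,000 US gal × 3.785 L/gal = 1,131,715 L.
After draining 52% and refilling: 131 × 0.48 + 30 × 0.52 = 78.48 ppm.
Deficit to target: 98 − 78.48 = 19.52 mg/L.
As CaCO₃: 19.52 mg/L × 1,131,715 L = 22,090 g; ÷ 50 g/eq ÷ 2 = 220.9 mol Na₂CO₃.
Mass: 220.9 × 106 = 23,420 g.

23.4 kg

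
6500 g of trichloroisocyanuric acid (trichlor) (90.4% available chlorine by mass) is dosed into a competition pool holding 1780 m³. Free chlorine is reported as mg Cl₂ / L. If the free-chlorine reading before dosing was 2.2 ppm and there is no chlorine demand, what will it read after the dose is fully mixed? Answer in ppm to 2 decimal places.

5.50 ppm

Volume: 1780 m³ = 1,780,000 L.
Available chlorine delivered: 6500 g × 0.904 = 5876 g as Cl₂.
Concentration rise: 5876 g / 1,780,000 L = 3.301 mg/L = 3.30 ppm.
Final FC: 2.2 + 3.30 = 5.50 ppm.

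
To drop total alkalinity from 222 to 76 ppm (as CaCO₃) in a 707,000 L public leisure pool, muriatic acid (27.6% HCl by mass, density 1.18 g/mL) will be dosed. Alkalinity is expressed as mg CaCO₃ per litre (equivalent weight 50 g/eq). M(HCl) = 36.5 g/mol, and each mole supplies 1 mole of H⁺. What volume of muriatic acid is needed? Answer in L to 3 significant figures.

231 L

Alkalinity to neutralize: (222 − 76) = 146 mg/L as CaCO₃ × 707,000 L = 103,200 g as CaCO₃.
Equivalents of H⁺ required: 103,200 ÷ 50 g/eq = 2064 eq = 2064 mol HCl.
Mass of HCl: 2064 × 36.5 = 75,350 g.
Mass of 27.6% solution: 75,350 / 0.276 = 273,000 g.
Volume: 273,000 g ÷ 1.18 g/mL = 231,400 mL.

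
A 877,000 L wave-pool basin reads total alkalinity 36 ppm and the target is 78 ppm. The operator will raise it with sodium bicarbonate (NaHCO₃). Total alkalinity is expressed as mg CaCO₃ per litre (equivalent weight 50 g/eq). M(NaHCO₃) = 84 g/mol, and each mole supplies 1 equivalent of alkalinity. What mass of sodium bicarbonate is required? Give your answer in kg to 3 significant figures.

Alkalinity to add: (78 − 36) = 42 mg/L as CaCO₃ × 877,000 L = 36,830 g as CaCO₃.
Equivalents: 36,830 g ÷ 50 g/eq = 736.7 eq.
NaHCO₃ supplies 1 eq per mole → 736.7 mol.
Mass: 736.7 mol × 84 g/mol = 61,880 g.

61.9 kg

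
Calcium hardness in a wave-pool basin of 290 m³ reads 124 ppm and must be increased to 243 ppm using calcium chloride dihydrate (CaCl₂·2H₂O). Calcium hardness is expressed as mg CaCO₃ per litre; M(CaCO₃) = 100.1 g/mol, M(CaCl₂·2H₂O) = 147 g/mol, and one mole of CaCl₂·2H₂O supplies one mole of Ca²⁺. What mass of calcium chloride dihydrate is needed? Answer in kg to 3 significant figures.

50.7 kg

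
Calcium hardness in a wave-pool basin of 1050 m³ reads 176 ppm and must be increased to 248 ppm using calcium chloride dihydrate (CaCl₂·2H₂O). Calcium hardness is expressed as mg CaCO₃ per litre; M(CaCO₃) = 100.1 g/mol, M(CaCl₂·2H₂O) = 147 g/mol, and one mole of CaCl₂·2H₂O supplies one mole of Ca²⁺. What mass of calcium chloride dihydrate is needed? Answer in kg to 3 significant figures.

111 kg

Volume: 1050 m³ = 1,050,000 L.
Hardness to add: (248 − 176) = 72 mg/L as CaCO₃ × 1,050,000 L = 75,600 g as CaCO₃.
Moles of Ca²⁺ (1 mol Ca²⁺ ≡ 1 mol CaCO₃): 75,600 / 100.1 g/mol = 755.2 mol.
Mass of CaCl₂·2H₂O: 755.2 × 147 = 111,000 g.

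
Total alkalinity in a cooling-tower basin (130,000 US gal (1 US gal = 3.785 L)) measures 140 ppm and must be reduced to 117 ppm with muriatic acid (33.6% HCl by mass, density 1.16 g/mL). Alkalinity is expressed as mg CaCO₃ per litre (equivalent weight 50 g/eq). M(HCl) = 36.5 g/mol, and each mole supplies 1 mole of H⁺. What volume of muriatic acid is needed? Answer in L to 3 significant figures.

21.2 L

Volume: 130,000 US gal × 3.785 L/gal = 492,050 L.
Alkalinity to neutralize: (140 − 117) = 23 mg/L as CaCO₃ × 492,050 L = 11,320 g as CaCO₃.
Equivalents of H⁺ required: 11,320 ÷ 50 g/eq = 226.3 eq = 226.3 mol HCl.
Mass of HCl: 226.3 × 36.5 = 8262 g.
Mass of 33.6% solution: 8262 / 0.336 = 24,590 g.
Volume: 24,590 g ÷ 1.16 g/mL = 21,200 mL.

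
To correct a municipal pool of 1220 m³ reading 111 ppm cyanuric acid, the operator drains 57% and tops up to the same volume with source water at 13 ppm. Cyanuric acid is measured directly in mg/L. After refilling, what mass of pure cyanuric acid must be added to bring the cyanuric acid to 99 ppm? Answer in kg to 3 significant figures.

53.5 kg

Volume: 1220 m³ = 1,220,000 L.
After draining 57% and refilling: 111 × 0.43 + 13 × 0.57 = 55.14 ppm.
Deficit to target: 99 − 55.14 = 43.86 mg/L.
Mass: 43.86 mg/L × 1,220,000 L = 53,510 g cyanuric acid.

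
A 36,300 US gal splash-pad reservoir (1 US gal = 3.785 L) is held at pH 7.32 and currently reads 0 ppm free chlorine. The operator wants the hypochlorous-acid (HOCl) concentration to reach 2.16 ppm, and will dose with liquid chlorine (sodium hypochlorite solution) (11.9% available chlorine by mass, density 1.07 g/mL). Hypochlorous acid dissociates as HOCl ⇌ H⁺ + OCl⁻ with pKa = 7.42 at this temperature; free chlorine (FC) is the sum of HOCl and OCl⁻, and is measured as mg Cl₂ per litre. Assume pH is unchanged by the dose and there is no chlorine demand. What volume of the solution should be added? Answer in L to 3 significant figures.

4.18 L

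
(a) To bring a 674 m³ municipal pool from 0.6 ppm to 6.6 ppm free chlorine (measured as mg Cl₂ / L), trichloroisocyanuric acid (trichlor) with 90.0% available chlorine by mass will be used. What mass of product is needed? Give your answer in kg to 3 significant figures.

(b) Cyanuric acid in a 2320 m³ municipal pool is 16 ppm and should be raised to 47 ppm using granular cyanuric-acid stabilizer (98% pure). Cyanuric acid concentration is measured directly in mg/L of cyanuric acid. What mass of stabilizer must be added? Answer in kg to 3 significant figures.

(a) Volume: 674 m³ = 674,000 L.
(a) Chlorine deficit: 6.6 − 0.6 = 6 ppm = 6 mg/L as Cl₂.
(a) Cl₂ equivalent needed: 6 mg/L × 674,000 L = 4,044,000 mg = 4044 g.
(a) Product at 90.0% available chlorine: 4044 / 0.9 = 4493 g.

(b) Volume: 2320 m³ = 2,320,000 L.
(b) CYA to add: (47 − 16) = 31 mg/L × 2,320,000 L = 71,920 g cyanuric acid.
(b) At 98% purity: 71,920 / 0.98 = 73,390 g product.

(a) 4.49 kg; (b) 73.4 kg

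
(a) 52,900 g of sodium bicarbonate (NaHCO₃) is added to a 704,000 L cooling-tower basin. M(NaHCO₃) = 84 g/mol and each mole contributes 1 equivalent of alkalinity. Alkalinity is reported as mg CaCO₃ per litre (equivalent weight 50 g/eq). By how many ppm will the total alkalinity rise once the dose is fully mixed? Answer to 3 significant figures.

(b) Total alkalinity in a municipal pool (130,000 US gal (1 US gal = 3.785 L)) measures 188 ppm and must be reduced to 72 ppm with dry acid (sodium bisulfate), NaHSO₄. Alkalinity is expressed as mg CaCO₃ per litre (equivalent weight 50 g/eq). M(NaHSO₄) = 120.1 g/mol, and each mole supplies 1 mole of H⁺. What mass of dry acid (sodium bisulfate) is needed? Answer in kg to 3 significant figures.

(a) Moles of NaHCO₃: 52,900 g ÷ 84 g/mol = 629.8 mol → 629.8 eq of alkalinity.
(a) As CaCO₃: 629.8 eq × 50 g/eq = 31,490 g.
(a) Rise: 31,490 g / 704,000 L × 1000 = 44.73 mg/L.

(b) Volume: 130,000 US gal × 3.785 L/gal = 492,050 L.
(b) Alkalinity to neutralize: (188 − 72) = 116 mg/L as CaCO₃ × 492,050 L = 57,080 g as CaCO₃.
(b) Equivalents of H⁺ required: 57,080 ÷ 50 g/eq = 1142 eq = 1142 mol NaHSO₄.
(b) Mass of NaHSO₄: 1142 × 120.1 = 137,100 g.

(a) 44.7 ppm; (b) 137 kg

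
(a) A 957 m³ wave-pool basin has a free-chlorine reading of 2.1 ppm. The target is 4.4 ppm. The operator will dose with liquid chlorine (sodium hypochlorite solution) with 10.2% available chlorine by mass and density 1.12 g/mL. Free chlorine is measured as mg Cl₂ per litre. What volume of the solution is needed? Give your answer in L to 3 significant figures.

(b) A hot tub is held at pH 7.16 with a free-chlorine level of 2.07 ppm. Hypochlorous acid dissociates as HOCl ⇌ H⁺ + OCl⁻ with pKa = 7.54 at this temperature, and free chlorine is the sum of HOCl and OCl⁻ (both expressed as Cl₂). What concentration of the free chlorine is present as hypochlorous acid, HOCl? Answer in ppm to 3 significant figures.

(a) 19.3 L; (b) 1.46 ppm

(a) Volume: 957 m³ = 957,000 L.
(a) Chlorine deficit: 4.4 − 2.1 = 2.3 ppm = 2.3 mg/L as Cl₂.
(a) Cl₂ equivalent needed: 2.3 mg/L × 957,000 L = 2,201,000 mg = 2201 g.
(a) Product at 10.2% available chlorine: 2201 / 0.102 = 21,580 g.
(a) Volume at density 1.12 g/mL: 21,580 g ÷ 1.12 g/mL = 19,270 mL.

(b) [OCl⁻]/[HOCl] = 10^(pH − pKa) = 10^(7.16 − 7.54) = 10^-0.38 = 0.4169.
(b) Fraction as HOCl = 1 / (1 + 0.4169) = 0.7058.
(b) HOCl = 0.7058 × 2.07 ppm = 1.461 ppm.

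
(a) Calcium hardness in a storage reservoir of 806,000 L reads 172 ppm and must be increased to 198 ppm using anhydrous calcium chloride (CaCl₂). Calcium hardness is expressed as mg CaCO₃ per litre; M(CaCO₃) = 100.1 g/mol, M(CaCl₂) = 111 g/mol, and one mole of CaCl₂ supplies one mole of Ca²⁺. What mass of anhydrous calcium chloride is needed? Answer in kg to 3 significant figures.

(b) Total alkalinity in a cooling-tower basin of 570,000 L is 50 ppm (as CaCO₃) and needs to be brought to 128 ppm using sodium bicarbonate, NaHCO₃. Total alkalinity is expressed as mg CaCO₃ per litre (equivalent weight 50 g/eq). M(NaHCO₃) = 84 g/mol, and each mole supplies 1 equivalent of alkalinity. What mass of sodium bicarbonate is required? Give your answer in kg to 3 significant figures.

(a) Hardness to add: (198 − 172) = 26 mg/L as CaCO₃ × 806,000 L = 20,960 g as CaCO₃.
(a) Moles of Ca²⁺ (1 mol Ca²⁺ ≡ 1 mol CaCO₃): 20,960 / 100.1 g/mol = 209.4 mol.
(a) Mass of CaCl₂: 209.4 × 111 = 23,240 g.

(b) Alkalinity to add: (128 − 50) = 78 mg/L as CaCO₃ × 570,000 L = 44,460 g as CaCO₃.
(b) Equivalents: 44,460 g ÷ 50 g/eq = 889.2 eq.
(b) NaHCO₃ supplies 1 eq per mole → 889.2 mol.
(b) Mass: 889.2 mol × 84 g/mol = 74,690 g.

(a) 23.2 kg; (b) 74.7 kg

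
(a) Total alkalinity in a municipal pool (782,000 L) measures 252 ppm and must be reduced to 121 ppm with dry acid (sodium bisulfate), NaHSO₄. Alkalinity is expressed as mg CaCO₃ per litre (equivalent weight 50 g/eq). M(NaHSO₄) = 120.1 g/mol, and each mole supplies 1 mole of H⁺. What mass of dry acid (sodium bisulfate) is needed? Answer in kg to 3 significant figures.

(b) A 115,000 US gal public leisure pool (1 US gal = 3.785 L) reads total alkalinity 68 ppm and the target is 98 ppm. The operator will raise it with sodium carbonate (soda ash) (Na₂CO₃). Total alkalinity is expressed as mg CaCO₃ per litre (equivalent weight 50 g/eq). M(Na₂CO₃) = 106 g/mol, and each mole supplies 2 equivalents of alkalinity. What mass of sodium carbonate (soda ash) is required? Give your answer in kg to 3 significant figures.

(a) Alkalinity to neutralize: (252 − 121) = 131 mg/L as CaCO₃ × 782,000 L = 102,400 g as CaCO₃.
(a) Equivalents of H⁺ required: 102,400 ÷ 50 g/eq = 2049 eq = 2049 mol NaHSO₄.
(a) Mass of NaHSO₄: 2049 × 120.1 = 246,100 g.

(b) Volume: 115,000 US gal × 3.785 L/gal = 435,275 L.
(b) Alkalinity to add: (98 − 68) = 30 mg/L as CaCO₃ × 435,275 L = 13,060 g as CaCO₃.
(b) Equivalents: 13,060 g ÷ 50 g/eq = 261.2 eq.
(b) Each mole of Na₂CO₃ supplies 2 eq, so 261.2 / 2 = 130.6 mol.
(b) Mass: 130.6 mol × 106 g/mol = 13,840 g.

(a) 246 kg; (b) 13.8 kg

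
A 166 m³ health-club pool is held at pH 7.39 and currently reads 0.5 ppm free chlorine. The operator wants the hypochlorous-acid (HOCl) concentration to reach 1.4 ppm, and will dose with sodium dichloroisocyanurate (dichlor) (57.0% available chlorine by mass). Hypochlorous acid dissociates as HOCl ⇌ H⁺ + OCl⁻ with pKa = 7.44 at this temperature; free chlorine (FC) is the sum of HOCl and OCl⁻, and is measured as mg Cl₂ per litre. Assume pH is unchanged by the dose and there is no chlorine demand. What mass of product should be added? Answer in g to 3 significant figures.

625 g

Volume: 166 m³ = 166,000 L.
[OCl⁻]/[HOCl] = 10^(pH − pKa) = 10^(7.39 − 7.44) = 0.8913; fraction as HOCl = 1/(1 + 0.8913) = 0.5288.
Free chlorine required for 1.4 ppm HOCl: 1.4 / 0.5288 = 2.648 ppm.
FC to add: 2.648 − 0.5 = 2.148 mg/L as Cl₂.
Cl₂ equivalent: 2.148 mg/L × 166,000 L = 356.5 g.
Product at 57.0% available Cl: 356.5 / 0.57 = 625.5 g.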